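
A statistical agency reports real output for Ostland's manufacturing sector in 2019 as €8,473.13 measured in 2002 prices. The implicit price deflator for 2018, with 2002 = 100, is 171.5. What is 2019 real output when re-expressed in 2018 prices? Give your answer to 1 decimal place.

€14,531.4

Real output in 2018 prices = Real output in 2002 prices × (P_2018/P_2002) = 8473.13 × 1.715 = 14531.42.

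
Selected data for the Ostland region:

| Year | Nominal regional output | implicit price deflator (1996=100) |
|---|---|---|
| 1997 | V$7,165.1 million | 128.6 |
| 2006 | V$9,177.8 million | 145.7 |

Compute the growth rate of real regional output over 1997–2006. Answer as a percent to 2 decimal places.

Real regional output 1997 = 7165.1 / 1.286 = 5571.62.
Real regional output 2006 = 9177.8 / 1.457 = 6299.11.
Real growth = 6299.11 / 5571.62 − 1 = 0.1306.

13.06%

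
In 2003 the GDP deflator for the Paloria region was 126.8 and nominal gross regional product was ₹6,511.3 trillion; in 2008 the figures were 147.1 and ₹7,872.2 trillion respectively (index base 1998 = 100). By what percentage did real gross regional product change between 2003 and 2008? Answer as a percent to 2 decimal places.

Real gross regional product 2003 = 6511.3 / 1.268 = 5135.09.
Real gross regional product 2008 = 7872.2 / 1.471 = 5351.60.
Real growth = 5351.60 / 5135.09 − 1 = 0.0422.

4.22%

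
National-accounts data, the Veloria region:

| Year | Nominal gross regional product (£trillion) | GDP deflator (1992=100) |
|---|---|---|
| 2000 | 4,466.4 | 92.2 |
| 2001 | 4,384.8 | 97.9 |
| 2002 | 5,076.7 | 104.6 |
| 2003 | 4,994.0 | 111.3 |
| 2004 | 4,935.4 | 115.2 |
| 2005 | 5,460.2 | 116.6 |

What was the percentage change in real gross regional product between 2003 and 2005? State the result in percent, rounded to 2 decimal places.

4.37%

Real gross regional product 2003 = 4994.0/1.113 = 4486.97.
Real gross regional product 2005 = 5460.2/1.166 = 4682.85.
Change = 4682.85/4486.97 − 1 = 0.0437.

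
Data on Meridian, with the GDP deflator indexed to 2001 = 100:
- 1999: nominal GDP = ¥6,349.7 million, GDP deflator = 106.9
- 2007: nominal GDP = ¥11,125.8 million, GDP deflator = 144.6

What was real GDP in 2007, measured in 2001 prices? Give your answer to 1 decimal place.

Real GDP = Nominal / (GDP deflator/100) = 11125.8 / 1.446 = 7694.19.

¥7,694.2 million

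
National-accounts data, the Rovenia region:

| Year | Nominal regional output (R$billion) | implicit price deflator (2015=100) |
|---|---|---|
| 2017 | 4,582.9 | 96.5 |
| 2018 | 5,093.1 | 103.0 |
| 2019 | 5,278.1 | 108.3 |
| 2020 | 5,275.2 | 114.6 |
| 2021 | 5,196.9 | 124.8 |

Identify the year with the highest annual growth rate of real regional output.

2018: real = 5093.1/1.030 = 4944.76; growth vs 2017 (4749.12) = 4.12%.
2019: real = 5278.1/1.083 = 4873.59; growth vs 2018 (4944.76) = -1.44%.
2020: real = 5275.2/1.146 = 4603.14; growth vs 2019 (4873.59) = -5.55%.
2021: real = 5196.9/1.248 = 4164.18; growth vs 2020 (4603.14) = -9.54%.

2018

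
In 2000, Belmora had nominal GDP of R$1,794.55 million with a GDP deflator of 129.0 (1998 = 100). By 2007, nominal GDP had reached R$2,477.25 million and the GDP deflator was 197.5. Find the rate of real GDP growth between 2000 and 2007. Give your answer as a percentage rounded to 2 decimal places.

Deflate each year: 2000 → 1794.55/1.290 = 1391.12; 2007 → 2477.25/1.975 = 1254.30.
So real GDP changed by 1254.30/1391.12 − 1 = -0.0984, i.e. -9.84%.

-9.84%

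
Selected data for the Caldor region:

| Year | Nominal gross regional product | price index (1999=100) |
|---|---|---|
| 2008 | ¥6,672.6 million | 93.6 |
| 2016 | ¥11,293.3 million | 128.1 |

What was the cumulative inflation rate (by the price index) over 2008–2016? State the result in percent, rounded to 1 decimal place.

36.9%

Price-level change = 128.1 / 93.6 − 1 = 0.3686.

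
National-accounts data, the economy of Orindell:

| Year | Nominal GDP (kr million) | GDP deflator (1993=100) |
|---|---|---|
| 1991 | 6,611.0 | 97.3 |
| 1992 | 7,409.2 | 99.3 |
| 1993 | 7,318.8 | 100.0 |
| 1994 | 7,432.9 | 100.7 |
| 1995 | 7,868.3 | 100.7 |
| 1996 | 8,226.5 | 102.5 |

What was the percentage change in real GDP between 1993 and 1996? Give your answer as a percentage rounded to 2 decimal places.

Real GDP 1993 = 7318.8/1.000 = 7318.80.
Real GDP 1996 = 8226.5/1.025 = 8025.85.
Change = 8025.85/7318.80 − 1 = 0.0966.

9.66%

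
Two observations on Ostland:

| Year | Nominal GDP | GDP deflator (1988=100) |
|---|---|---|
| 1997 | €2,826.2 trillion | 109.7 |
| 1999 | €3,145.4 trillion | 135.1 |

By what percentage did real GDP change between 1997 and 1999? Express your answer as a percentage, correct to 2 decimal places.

-9.63%

Real GDP 1997 = 2826.2 / 1.097 = 2576.30.
Real GDP 1999 = 3145.4 / 1.351 = 2328.20.
Real growth = 2328.20 / 2576.30 − 1 = -0.0963.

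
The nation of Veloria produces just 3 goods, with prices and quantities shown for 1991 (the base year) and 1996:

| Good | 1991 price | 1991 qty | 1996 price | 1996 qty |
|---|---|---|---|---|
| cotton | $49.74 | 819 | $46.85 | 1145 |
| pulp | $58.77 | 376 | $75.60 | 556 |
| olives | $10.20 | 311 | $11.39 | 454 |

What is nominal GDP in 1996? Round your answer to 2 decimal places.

$100847.91

Nominal GDP 1996 = Σ (p_1996 × q_1996) = 46.85·1145 + 75.60·556 + 11.39·454 = 100847.91.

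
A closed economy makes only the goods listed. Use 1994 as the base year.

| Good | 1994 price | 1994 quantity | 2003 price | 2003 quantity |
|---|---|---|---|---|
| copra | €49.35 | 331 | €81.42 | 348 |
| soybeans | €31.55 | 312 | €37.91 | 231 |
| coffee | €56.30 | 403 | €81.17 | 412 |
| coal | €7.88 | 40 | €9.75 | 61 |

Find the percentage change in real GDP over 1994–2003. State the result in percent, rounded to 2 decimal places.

Real GDP 1994 = Nominal GDP 1994 = 49.35·331 + 31.55·312 + 56.30·403 + 7.88·40 = 49182.55.
Real GDP 2003 (at 1994 prices) = 49.35·348 + 31.55·231 + 56.30·412 + 7.88·61 = 48138.13.
Real growth = 48138.13/49182.55 − 1 = -0.0212.

-2.12%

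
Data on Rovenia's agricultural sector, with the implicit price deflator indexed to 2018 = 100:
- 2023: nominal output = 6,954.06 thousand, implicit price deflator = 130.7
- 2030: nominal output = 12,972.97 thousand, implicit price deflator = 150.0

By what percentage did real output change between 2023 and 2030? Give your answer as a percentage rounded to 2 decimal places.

62.55%

Real output 2023 = 6954.06 / 1.307 = 5320.63.
Real output 2030 = 12972.97 / 1.500 = 8648.65.
Real growth = 8648.65 / 5320.63 − 1 = 0.6255.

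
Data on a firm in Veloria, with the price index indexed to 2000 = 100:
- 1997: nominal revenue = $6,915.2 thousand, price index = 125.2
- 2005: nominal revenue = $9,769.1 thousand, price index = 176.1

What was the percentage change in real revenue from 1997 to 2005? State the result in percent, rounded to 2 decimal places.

0.44%

Deflate each year: 1997 → 6915.2/1.252 = 5523.32; 2005 → 9769.1/1.761 = 5547.47.
So real revenue changed by 5547.47/5523.32 − 1 = 0.0044, i.e. 0.44%.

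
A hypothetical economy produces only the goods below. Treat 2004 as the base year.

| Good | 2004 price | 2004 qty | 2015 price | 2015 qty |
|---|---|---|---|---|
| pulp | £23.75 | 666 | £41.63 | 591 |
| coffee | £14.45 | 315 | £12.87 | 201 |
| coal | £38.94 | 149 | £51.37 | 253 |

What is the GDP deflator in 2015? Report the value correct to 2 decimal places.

149.99

Nominal GDP 2015 = 41.63·591 + 12.87·201 + 51.37·253 = 40186.81.
Real GDP 2015 (at 2004 prices) = 23.75·591 + 14.45·201 + 38.94·253 = 26792.52.
Deflator = Nominal/Real × 100 = 40186.81/26792.52 × 100 = 149.993.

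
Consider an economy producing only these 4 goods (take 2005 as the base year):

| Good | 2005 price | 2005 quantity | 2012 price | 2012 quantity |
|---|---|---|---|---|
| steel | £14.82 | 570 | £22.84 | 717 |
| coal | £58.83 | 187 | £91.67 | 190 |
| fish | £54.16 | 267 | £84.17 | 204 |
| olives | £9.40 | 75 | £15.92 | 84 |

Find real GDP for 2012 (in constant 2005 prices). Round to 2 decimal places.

£33641.88

Real GDP 2012 = Σ (p_2005 × q_2012) = 14.82·717 + 58.83·190 + 54.16·204 + 9.40·84 = 33641.88.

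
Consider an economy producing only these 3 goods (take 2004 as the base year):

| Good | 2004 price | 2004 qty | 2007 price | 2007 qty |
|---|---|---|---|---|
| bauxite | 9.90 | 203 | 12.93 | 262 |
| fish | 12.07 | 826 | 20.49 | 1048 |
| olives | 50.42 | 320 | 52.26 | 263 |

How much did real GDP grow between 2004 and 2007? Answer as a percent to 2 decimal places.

1.39%

Real GDP 2004 = Nominal GDP 2004 = 9.90·203 + 12.07·826 + 50.42·320 = 28113.92.
Real GDP 2007 (at 2004 prices) = 9.90·262 + 12.07·1048 + 50.42·263 = 28503.62.
Real growth = 28503.62/28113.92 − 1 = 0.0139.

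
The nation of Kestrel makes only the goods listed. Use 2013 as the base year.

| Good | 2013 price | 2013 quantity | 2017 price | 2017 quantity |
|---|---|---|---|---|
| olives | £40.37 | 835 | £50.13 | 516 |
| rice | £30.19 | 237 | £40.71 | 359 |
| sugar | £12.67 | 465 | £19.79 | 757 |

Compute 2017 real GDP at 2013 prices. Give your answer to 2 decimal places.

Real GDP 2017 = Σ (p_2013 × q_2017) = 40.37·516 + 30.19·359 + 12.67·757 = 41260.32.

£41260.32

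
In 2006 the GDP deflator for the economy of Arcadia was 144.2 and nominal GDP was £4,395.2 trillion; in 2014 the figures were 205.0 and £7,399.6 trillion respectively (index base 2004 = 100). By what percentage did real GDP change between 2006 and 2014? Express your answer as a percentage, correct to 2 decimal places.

18.42%

Deflate each year: 2006 → 4395.2/1.442 = 3047.99; 2014 → 7399.6/2.050 = 3609.56.
So real GDP changed by 3609.56/3047.99 − 1 = 0.1842, i.e. 18.42%.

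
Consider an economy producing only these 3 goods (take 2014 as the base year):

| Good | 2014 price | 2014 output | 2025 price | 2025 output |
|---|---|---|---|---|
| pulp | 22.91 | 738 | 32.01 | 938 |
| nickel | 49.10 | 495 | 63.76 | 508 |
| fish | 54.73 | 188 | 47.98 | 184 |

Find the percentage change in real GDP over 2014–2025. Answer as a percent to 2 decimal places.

Real GDP 2014 = Nominal GDP 2014 = 22.91·738 + 49.10·495 + 54.73·188 = 51501.32.
Real GDP 2025 (at 2014 prices) = 22.91·938 + 49.10·508 + 54.73·184 = 56502.70.
Real growth = 56502.70/51501.32 − 1 = 0.0971.

9.71%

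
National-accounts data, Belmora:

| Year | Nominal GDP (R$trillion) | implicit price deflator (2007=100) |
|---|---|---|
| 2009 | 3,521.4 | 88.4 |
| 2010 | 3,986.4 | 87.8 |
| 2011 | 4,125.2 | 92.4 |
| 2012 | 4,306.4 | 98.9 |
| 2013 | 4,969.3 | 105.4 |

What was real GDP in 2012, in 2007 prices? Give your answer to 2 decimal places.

R$4,354.30 trillion

Real GDP 2012 = 4306.4 / 0.989 = 4354.30.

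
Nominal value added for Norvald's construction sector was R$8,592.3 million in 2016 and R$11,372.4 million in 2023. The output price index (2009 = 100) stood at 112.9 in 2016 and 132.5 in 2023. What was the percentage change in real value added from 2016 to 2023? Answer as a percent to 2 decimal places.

12.78%

Deflate each year: 2016 → 8592.3/1.129 = 7610.54; 2023 → 11372.4/1.325 = 8582.94.
So real value added changed by 8582.94/7610.54 − 1 = 0.1278, i.e. 12.78%.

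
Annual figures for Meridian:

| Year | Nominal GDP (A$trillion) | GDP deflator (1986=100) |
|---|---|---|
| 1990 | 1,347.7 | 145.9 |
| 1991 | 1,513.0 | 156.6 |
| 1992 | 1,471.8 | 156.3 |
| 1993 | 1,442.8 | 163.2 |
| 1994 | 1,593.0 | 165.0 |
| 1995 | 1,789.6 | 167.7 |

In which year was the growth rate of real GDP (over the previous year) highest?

1995

1991: real = 1513.0/1.566 = 966.16; growth vs 1990 (923.71) = 4.60%.
1992: real = 1471.8/1.563 = 941.65; growth vs 1991 (966.16) = -2.54%.
1993: real = 1442.8/1.632 = 884.07; growth vs 1992 (941.65) = -6.11%.
1994: real = 1593.0/1.650 = 965.45; growth vs 1993 (884.07) = 9.21%.
1995: real = 1789.6/1.677 = 1067.14; growth vs 1994 (965.45) = 10.53%.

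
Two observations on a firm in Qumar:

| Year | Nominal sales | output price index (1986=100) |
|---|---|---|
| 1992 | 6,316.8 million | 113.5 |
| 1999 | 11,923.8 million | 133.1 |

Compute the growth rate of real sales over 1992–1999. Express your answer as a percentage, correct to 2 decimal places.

60.97%

Real sales 1992 = 6316.8 / 1.135 = 5565.46.
Real sales 1999 = 11923.8 / 1.331 = 8958.53.
Real growth = 8958.53 / 5565.46 − 1 = 0.6097.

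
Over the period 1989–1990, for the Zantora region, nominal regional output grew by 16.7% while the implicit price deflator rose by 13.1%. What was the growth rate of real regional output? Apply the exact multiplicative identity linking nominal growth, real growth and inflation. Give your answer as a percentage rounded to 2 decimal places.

(1 + g_nom) = (1 + g_real)(1 + π), so g_real = 1.1670 / 1.1310 − 1 = 0.03183.

3.18%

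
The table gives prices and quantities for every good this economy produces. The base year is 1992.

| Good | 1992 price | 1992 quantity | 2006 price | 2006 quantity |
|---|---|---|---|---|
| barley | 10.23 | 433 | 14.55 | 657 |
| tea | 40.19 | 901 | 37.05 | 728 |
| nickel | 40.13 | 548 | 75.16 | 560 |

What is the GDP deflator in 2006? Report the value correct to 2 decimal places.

134.51

Nominal GDP 2006 = 14.55·657 + 37.05·728 + 75.16·560 = 78621.35.
Real GDP 2006 (at 1992 prices) = 10.23·657 + 40.19·728 + 40.13·560 = 58452.23.
Deflator = Nominal/Real × 100 = 78621.35/58452.23 × 100 = 134.505.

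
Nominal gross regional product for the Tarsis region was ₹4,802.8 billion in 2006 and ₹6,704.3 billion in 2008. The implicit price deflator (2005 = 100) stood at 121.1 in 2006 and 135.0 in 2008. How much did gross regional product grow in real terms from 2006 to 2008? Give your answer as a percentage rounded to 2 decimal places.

Deflate each year: 2006 → 4802.8/1.211 = 3965.98; 2008 → 6704.3/1.350 = 4966.15.
So real gross regional product changed by 4966.15/3965.98 − 1 = 0.2522, i.e. 25.22%.

25.22%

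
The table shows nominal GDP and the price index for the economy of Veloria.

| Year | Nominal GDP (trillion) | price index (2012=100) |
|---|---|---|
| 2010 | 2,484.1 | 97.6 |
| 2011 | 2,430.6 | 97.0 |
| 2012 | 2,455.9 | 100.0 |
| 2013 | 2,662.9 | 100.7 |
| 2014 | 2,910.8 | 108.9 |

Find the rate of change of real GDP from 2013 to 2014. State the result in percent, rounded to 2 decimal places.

1.08%

Real GDP 2013 = 2662.9/1.007 = 2644.39.
Real GDP 2014 = 2910.8/1.089 = 2672.91.
Change = 2672.91/2644.39 − 1 = 0.0108.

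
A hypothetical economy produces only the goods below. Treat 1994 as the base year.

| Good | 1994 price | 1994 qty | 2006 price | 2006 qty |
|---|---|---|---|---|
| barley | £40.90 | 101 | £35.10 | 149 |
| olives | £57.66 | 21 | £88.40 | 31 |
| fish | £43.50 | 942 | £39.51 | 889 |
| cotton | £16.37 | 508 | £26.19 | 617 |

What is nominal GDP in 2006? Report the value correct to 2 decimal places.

£59253.92

Nominal GDP 2006 = Σ (p_2006 × q_2006) = 35.10·149 + 88.40·31 + 39.51·889 + 26.19·617 = 59253.92.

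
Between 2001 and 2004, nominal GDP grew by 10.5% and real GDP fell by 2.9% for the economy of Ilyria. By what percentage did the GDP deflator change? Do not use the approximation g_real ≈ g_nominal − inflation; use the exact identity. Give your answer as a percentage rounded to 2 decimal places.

(1 + g_nom) = (1 + g_real)(1 + π), so π = 1.1050 / 0.9710 − 1 = 0.13800.

13.80%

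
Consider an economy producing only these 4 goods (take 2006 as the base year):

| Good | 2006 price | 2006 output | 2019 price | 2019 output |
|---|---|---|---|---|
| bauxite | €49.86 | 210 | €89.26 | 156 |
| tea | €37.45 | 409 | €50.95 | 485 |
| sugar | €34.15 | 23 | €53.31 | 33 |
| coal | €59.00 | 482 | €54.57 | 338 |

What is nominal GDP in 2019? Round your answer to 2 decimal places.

€58839.20

Nominal GDP 2019 = Σ (p_2019 × q_2019) = 89.26·156 + 50.95·485 + 53.31·33 + 54.57·338 = 58839.20.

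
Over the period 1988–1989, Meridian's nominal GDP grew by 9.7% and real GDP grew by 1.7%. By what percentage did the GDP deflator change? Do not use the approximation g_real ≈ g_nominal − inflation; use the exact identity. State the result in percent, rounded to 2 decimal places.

(1 + g_nom) = (1 + g_real)(1 + π), so π = 1.0970 / 1.0170 − 1 = 0.07866.

7.87%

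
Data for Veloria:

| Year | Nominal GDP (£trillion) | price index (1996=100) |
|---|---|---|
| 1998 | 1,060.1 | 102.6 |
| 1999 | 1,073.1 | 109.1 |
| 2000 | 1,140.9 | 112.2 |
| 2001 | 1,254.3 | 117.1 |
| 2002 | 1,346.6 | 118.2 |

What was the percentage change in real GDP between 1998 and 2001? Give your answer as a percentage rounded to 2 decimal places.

3.67%

Real GDP 1998 = 1060.1/1.026 = 1033.24.
Real GDP 2001 = 1254.3/1.171 = 1071.14.
Change = 1071.14/1033.24 − 1 = 0.0367.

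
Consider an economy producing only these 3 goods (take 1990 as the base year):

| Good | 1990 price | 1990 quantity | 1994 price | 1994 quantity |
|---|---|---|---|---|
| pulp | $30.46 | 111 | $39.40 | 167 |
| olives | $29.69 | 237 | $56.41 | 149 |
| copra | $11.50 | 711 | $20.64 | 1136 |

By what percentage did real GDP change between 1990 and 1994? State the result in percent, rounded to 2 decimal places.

Real GDP 1990 = Nominal GDP 1990 = 30.46·111 + 29.69·237 + 11.50·711 = 18594.09.
Real GDP 1994 (at 1990 prices) = 30.46·167 + 29.69·149 + 11.50·1136 = 22574.63.
Real growth = 22574.63/18594.09 − 1 = 0.2141.

21.41%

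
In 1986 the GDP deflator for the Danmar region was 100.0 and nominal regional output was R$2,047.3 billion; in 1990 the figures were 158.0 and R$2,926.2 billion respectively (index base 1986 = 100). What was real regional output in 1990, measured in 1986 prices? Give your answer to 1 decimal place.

Real regional output = Nominal / (GDP deflator/100) = 2926.2 / 1.580 = 1852.03.

R$1,852.0 billion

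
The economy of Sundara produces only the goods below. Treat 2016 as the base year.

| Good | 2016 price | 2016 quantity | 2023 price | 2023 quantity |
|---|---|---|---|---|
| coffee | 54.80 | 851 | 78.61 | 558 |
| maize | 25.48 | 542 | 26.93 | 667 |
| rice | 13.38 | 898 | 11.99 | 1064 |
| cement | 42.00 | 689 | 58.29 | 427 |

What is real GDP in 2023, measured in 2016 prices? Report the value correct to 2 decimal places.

79743.88

Real GDP 2023 = Σ (p_2016 × q_2023) = 54.80·558 + 25.48·667 + 13.38·1064 + 42.00·427 = 79743.88.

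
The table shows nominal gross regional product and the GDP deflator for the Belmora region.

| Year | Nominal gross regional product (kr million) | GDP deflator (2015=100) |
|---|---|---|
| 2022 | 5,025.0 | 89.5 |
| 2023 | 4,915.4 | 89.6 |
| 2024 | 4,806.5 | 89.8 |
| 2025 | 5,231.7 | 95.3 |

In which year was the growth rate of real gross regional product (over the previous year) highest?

2025

2023: real = 4915.4/0.896 = 5485.94; growth vs 2022 (5614.53) = -2.29%.
2024: real = 4806.5/0.898 = 5352.45; growth vs 2023 (5485.94) = -2.43%.
2025: real = 5231.7/0.953 = 5489.72; growth vs 2024 (5352.45) = 2.56%.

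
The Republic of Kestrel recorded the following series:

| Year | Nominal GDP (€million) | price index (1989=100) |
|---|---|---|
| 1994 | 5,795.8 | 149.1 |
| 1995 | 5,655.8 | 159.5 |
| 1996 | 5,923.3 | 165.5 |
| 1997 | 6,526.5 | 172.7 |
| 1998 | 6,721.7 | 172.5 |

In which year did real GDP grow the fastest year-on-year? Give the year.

1997

1995: real = 5655.8/1.595 = 3545.96; growth vs 1994 (3887.19) = -8.78%.
1996: real = 5923.3/1.655 = 3579.03; growth vs 1995 (3545.96) = 0.93%.
1997: real = 6526.5/1.727 = 3779.10; growth vs 1996 (3579.03) = 5.59%.
1998: real = 6721.7/1.725 = 3896.64; growth vs 1997 (3779.10) = 3.11%.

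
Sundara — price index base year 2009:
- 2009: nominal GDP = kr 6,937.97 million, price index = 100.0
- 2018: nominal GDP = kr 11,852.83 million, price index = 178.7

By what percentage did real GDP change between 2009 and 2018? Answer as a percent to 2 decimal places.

-4.40%

Real GDP 2009 = 6937.97 / 1.000 = 6937.97.
Real GDP 2018 = 11852.83 / 1.787 = 6632.81.
Real growth = 6632.81 / 6937.97 − 1 = -0.0440.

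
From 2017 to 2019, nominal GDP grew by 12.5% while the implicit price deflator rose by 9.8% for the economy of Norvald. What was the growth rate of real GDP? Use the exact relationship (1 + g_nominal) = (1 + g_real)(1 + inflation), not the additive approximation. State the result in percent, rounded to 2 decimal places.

2.46%

(1 + g_nom) = (1 + g_real)(1 + π), so g_real = 1.1250 / 1.0980 − 1 = 0.02459.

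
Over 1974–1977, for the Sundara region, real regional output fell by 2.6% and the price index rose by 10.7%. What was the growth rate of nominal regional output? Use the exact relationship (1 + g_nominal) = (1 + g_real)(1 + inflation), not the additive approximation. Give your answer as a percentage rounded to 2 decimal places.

(1 + g_nom) = (1 + g_real)(1 + π) = 0.9740 × 1.1070 = 1.07822.

7.82%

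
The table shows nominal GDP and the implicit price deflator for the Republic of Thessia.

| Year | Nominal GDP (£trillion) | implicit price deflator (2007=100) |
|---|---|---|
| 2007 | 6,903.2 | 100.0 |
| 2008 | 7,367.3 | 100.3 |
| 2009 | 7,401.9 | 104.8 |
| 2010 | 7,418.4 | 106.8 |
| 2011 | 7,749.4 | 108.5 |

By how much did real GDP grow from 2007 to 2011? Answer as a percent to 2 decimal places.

3.46%

Real GDP 2007 = 6903.2/1.000 = 6903.20.
Real GDP 2011 = 7749.4/1.085 = 7142.30.
Change = 7142.30/6903.20 − 1 = 0.0346.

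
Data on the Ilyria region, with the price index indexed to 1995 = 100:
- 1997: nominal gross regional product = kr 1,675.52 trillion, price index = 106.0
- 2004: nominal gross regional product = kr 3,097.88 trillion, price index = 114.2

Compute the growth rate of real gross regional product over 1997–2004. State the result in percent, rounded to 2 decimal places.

71.61%

Deflate each year: 1997 → 1675.52/1.060 = 1580.68; 2004 → 3097.88/1.142 = 2712.68.
So real gross regional product changed by 2712.68/1580.68 − 1 = 0.7161, i.e. 71.61%.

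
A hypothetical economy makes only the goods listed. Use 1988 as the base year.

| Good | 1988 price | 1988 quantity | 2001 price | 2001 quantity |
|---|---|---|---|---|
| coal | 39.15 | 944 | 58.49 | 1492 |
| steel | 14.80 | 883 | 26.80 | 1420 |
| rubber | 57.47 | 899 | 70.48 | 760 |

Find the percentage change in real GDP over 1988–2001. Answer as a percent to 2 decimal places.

21.06%

Real GDP 1988 = Nominal GDP 1988 = 39.15·944 + 14.80·883 + 57.47·899 = 101691.53.
Real GDP 2001 (at 1988 prices) = 39.15·1492 + 14.80·1420 + 57.47·760 = 123105.00.
Real growth = 123105.00/101691.53 − 1 = 0.2106.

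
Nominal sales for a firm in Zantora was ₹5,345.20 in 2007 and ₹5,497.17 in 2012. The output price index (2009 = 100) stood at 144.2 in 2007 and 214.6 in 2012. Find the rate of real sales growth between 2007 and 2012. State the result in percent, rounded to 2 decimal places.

-30.89%

Deflate each year: 2007 → 5345.20/1.442 = 3706.80; 2012 → 5497.17/2.146 = 2561.59.
So real sales changed by 2561.59/3706.80 − 1 = -0.3089, i.e. -30.89%.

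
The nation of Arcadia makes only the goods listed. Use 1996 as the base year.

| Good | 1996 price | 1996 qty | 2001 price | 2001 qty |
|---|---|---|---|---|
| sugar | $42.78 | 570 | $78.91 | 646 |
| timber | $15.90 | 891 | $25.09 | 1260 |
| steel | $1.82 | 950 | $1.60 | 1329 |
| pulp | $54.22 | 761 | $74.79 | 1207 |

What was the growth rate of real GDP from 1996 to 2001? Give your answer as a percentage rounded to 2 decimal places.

Real GDP 1996 = Nominal GDP 1996 = 42.78·570 + 15.90·891 + 1.82·950 + 54.22·761 = 81541.92.
Real GDP 2001 (at 1996 prices) = 42.78·646 + 15.90·1260 + 1.82·1329 + 54.22·1207 = 115532.20.
Real growth = 115532.20/81541.92 − 1 = 0.4168.

41.68%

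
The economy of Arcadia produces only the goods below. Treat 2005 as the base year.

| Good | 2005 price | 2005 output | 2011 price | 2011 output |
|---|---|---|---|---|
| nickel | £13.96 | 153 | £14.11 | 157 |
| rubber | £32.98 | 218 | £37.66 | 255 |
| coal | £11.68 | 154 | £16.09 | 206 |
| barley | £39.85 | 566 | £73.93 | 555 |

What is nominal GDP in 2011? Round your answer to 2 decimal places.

Nominal GDP 2011 = Σ (p_2011 × q_2011) = 14.11·157 + 37.66·255 + 16.09·206 + 73.93·555 = 56164.26.

£56164.26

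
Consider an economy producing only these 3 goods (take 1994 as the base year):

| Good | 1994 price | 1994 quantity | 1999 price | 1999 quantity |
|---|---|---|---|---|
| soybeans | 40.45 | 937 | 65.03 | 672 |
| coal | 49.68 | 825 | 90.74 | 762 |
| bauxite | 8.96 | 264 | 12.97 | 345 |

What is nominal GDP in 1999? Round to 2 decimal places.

117318.69

Nominal GDP 1999 = Σ (p_1999 × q_1999) = 65.03·672 + 90.74·762 + 12.97·345 = 117318.69.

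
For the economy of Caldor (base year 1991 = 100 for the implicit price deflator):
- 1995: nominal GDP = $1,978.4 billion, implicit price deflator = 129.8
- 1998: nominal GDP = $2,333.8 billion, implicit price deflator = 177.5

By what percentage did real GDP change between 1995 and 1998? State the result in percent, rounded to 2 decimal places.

-13.74%

Deflate each year: 1995 → 1978.4/1.298 = 1524.19; 1998 → 2333.8/1.775 = 1314.82.
So real GDP changed by 1314.82/1524.19 − 1 = -0.1374, i.e. -13.74%.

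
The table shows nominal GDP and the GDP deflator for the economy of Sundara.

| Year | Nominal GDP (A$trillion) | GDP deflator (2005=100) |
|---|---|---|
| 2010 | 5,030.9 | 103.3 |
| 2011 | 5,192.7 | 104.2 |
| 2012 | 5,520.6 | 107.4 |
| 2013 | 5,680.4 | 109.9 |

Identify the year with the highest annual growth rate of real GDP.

2011: real = 5192.7/1.042 = 4983.40; growth vs 2010 (4870.18) = 2.32%.
2012: real = 5520.6/1.074 = 5140.22; growth vs 2011 (4983.40) = 3.15%.
2013: real = 5680.4/1.099 = 5168.70; growth vs 2012 (5140.22) = 0.55%.

2012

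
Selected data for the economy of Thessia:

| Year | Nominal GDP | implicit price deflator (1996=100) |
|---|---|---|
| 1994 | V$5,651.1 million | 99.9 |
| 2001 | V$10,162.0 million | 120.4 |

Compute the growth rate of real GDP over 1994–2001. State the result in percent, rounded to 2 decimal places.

49.21%

Deflate each year: 1994 → 5651.1/0.999 = 5656.76; 2001 → 10162.0/1.204 = 8440.20.
So real GDP changed by 8440.20/5656.76 − 1 = 0.4921, i.e. 49.21%.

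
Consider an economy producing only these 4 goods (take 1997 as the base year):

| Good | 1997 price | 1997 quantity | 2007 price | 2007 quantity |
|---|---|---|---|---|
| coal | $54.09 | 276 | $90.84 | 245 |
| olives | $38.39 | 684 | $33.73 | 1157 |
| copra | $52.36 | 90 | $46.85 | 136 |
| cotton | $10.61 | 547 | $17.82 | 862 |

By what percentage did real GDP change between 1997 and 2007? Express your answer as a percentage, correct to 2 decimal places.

Real GDP 1997 = Nominal GDP 1997 = 54.09·276 + 38.39·684 + 52.36·90 + 10.61·547 = 51703.67.
Real GDP 2007 (at 1997 prices) = 54.09·245 + 38.39·1157 + 52.36·136 + 10.61·862 = 73936.06.
Real growth = 73936.06/51703.67 − 1 = 0.4300.

43.00%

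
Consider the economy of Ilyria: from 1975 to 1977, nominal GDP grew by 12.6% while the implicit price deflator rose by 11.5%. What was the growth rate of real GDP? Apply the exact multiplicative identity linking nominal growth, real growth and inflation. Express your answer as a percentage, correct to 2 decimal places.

0.99%

(1 + g_nom) = (1 + g_real)(1 + π), so g_real = 1.1260 / 1.1150 − 1 = 0.00987.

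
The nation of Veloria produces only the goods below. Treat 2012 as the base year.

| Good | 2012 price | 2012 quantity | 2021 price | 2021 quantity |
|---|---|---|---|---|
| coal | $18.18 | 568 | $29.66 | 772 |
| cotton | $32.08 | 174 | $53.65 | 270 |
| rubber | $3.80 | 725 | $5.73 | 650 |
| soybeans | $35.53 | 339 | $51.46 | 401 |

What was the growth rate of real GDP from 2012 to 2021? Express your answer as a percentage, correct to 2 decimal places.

28.35%

Real GDP 2012 = Nominal GDP 2012 = 18.18·568 + 32.08·174 + 3.80·725 + 35.53·339 = 30707.83.
Real GDP 2021 (at 2012 prices) = 18.18·772 + 32.08·270 + 3.80·650 + 35.53·401 = 39414.09.
Real growth = 39414.09/30707.83 − 1 = 0.2835.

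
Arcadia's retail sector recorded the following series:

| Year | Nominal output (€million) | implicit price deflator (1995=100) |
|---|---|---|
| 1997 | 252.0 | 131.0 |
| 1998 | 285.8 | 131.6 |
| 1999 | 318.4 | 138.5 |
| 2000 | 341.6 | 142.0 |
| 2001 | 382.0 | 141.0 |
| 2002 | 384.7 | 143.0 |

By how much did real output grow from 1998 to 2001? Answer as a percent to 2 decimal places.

Real output 1998 = 285.8/1.316 = 217.17.
Real output 2001 = 382.0/1.410 = 270.92.
Change = 270.92/217.17 − 1 = 0.2475.

24.75%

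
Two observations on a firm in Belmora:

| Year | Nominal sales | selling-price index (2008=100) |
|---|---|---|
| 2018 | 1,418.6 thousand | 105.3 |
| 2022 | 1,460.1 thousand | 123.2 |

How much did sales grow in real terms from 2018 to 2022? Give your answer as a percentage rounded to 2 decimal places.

-12.03%

Real sales 2018 = 1418.6 / 1.053 = 1347.20.
Real sales 2022 = 1460.1 / 1.232 = 1185.15.
Real growth = 1185.15 / 1347.20 − 1 = -0.1203.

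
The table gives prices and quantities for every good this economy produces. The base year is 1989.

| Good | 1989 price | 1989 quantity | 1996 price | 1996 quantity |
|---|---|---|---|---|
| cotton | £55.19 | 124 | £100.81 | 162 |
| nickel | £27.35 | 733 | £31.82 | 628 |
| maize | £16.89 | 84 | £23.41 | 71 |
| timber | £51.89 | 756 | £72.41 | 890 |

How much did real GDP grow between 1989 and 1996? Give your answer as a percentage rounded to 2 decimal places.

Real GDP 1989 = Nominal GDP 1989 = 55.19·124 + 27.35·733 + 16.89·84 + 51.89·756 = 67538.71.
Real GDP 1996 (at 1989 prices) = 55.19·162 + 27.35·628 + 16.89·71 + 51.89·890 = 73497.87.
Real growth = 73497.87/67538.71 − 1 = 0.0882.

8.82%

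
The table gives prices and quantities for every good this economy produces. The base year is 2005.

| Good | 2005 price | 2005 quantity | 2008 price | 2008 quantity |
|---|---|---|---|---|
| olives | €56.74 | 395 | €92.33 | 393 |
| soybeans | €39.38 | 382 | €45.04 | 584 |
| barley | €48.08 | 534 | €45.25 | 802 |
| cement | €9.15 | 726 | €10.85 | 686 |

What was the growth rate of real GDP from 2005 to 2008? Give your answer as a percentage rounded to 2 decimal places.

Real GDP 2005 = Nominal GDP 2005 = 56.74·395 + 39.38·382 + 48.08·534 + 9.15·726 = 69773.08.
Real GDP 2008 (at 2005 prices) = 56.74·393 + 39.38·584 + 48.08·802 + 9.15·686 = 90133.80.
Real growth = 90133.80/69773.08 − 1 = 0.2918.

29.18%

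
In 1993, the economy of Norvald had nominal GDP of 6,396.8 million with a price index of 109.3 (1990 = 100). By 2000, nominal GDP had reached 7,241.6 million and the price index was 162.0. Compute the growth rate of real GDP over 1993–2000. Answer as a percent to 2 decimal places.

Real GDP 1993 = 6396.8 / 1.093 = 5852.52.
Real GDP 2000 = 7241.6 / 1.620 = 4470.12.
Real growth = 4470.12 / 5852.52 − 1 = -0.2362.

-23.62%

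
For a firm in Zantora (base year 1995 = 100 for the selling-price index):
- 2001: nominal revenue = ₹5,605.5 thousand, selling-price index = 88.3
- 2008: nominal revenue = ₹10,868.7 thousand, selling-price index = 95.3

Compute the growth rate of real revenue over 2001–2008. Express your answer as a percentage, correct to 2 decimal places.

Real revenue 2001 = 5605.5 / 0.883 = 6348.24.
Real revenue 2008 = 10868.7 / 0.953 = 11404.72.
Real growth = 11404.72 / 6348.24 − 1 = 0.7965.

79.65%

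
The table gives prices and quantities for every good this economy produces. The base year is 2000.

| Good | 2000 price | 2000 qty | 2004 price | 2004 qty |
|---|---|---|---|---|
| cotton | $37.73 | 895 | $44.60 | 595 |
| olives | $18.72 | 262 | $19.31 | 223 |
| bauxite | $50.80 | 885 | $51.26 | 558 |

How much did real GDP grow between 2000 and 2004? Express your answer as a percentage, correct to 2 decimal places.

Real GDP 2000 = Nominal GDP 2000 = 37.73·895 + 18.72·262 + 50.80·885 = 83630.99.
Real GDP 2004 (at 2000 prices) = 37.73·595 + 18.72·223 + 50.80·558 = 54970.31.
Real growth = 54970.31/83630.99 − 1 = -0.3427.

-34.27%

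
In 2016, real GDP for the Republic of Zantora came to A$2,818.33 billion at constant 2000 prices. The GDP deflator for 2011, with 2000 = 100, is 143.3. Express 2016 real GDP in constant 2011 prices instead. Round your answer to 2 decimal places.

A$4,038.67 billion

Real GDP in 2011 prices = Real GDP in 2000 prices × (P_2011/P_2000) = 2818.33 × 1.433 = 4038.67.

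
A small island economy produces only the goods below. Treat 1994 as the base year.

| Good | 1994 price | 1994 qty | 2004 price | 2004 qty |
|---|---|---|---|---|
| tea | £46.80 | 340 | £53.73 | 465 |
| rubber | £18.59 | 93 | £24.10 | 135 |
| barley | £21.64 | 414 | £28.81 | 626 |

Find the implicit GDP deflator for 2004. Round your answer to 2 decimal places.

122.36

Nominal GDP 2004 = 53.73·465 + 24.10·135 + 28.81·626 = 46273.01.
Real GDP 2004 (at 1994 prices) = 46.80·465 + 18.59·135 + 21.64·626 = 37818.29.
Deflator = Nominal/Real × 100 = 46273.01/37818.29 × 100 = 122.356.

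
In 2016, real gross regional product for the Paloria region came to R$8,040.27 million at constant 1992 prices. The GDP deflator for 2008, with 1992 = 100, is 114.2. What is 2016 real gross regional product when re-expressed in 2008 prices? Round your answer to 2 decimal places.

Real gross regional product in 2008 prices = Real gross regional product in 1992 prices × (P_2008/P_1992) = 8040.27 × 1.142 = 9181.99.

R$9,181.99 million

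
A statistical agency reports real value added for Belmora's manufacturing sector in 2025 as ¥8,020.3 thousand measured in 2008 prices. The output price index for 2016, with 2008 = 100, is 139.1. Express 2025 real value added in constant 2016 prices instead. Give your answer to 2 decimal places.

Real value added in 2016 prices = Real value added in 2008 prices × (P_2016/P_2008) = 8020.3 × 1.391 = 11156.24.

¥11,156.24 thousand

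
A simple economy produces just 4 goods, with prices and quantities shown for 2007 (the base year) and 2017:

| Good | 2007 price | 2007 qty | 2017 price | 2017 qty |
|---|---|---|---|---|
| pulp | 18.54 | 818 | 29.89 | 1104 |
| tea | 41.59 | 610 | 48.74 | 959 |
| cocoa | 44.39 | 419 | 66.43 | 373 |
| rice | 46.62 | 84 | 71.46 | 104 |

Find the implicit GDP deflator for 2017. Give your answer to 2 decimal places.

Nominal GDP 2017 = 29.89·1104 + 48.74·959 + 66.43·373 + 71.46·104 = 111950.45.
Real GDP 2017 (at 2007 prices) = 18.54·1104 + 41.59·959 + 44.39·373 + 46.62·104 = 81758.92.
Deflator = Nominal/Real × 100 = 111950.45/81758.92 × 100 = 136.928.

136.93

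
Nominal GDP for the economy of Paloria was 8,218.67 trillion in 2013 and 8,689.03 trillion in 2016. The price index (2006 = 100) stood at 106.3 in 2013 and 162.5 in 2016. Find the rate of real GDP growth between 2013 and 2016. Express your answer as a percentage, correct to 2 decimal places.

-30.84%

Deflate each year: 2013 → 8218.67/1.063 = 7731.58; 2016 → 8689.03/1.625 = 5347.10.
So real GDP changed by 5347.10/7731.58 − 1 = -0.3084, i.e. -30.84%.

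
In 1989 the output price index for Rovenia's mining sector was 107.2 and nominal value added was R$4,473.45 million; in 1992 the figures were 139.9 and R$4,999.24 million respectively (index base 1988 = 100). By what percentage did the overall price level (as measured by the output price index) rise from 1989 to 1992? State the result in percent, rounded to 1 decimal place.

Price-level change = 139.9 / 107.2 − 1 = 0.3050.

30.5%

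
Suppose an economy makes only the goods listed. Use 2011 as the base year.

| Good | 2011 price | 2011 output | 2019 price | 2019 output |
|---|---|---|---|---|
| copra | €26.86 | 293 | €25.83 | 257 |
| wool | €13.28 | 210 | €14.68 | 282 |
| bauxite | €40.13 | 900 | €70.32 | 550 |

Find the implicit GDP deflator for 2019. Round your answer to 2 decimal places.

151.15

Nominal GDP 2019 = 25.83·257 + 14.68·282 + 70.32·550 = 49454.07.
Real GDP 2019 (at 2011 prices) = 26.86·257 + 13.28·282 + 40.13·550 = 32719.48.
Deflator = Nominal/Real × 100 = 49454.07/32719.48 × 100 = 151.146.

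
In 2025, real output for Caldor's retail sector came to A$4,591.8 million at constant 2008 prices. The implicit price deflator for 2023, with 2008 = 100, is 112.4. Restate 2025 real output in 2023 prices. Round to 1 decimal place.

Real output in 2023 prices = Real output in 2008 prices × (P_2023/P_2008) = 4591.8 × 1.124 = 5161.18.

A$5,161.2 million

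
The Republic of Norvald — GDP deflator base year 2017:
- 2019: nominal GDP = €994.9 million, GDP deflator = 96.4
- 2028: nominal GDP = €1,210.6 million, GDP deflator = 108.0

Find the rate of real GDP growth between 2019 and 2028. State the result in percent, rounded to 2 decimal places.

8.61%

Deflate each year: 2019 → 994.9/0.964 = 1032.05; 2028 → 1210.6/1.080 = 1120.93.
So real GDP changed by 1120.93/1032.05 − 1 = 0.0861, i.e. 8.61%.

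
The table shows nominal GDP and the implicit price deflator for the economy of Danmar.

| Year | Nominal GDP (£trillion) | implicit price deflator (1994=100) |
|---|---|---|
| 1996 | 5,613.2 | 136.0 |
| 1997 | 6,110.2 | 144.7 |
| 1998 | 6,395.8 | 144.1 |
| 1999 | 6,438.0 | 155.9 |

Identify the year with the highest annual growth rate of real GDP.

1998

1997: real = 6110.2/1.447 = 4222.67; growth vs 1996 (4127.35) = 2.31%.
1998: real = 6395.8/1.441 = 4438.45; growth vs 1997 (4222.67) = 5.11%.
1999: real = 6438.0/1.559 = 4129.57; growth vs 1998 (4438.45) = -6.96%.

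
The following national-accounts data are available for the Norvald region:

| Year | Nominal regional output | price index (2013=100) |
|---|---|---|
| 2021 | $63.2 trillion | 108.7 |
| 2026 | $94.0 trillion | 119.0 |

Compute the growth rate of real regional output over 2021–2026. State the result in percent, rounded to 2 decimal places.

Deflate each year: 2021 → 63.2/1.087 = 58.14; 2026 → 94.0/1.190 = 78.99.
So real regional output changed by 78.99/58.14 − 1 = 0.3586, i.e. 35.86%.

35.86%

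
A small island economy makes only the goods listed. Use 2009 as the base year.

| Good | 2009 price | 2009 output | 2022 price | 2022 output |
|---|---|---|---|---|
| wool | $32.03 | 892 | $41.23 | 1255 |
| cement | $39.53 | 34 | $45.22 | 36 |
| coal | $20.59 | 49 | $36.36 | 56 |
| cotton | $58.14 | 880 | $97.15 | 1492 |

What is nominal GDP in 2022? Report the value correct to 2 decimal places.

$200355.53

Nominal GDP 2022 = Σ (p_2022 × q_2022) = 41.23·1255 + 45.22·36 + 36.36·56 + 97.15·1492 = 200355.53.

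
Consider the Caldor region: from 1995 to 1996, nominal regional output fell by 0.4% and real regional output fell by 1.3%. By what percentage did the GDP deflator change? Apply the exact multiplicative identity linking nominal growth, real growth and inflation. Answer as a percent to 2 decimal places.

0.91%

(1 + g_nom) = (1 + g_real)(1 + π), so π = 0.9960 / 0.9870 − 1 = 0.00912.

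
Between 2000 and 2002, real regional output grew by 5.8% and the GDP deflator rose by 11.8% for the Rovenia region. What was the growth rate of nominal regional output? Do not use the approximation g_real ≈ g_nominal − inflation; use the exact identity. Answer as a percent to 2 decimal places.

(1 + g_nom) = (1 + g_real)(1 + π) = 1.0580 × 1.1180 = 1.18284.

18.28%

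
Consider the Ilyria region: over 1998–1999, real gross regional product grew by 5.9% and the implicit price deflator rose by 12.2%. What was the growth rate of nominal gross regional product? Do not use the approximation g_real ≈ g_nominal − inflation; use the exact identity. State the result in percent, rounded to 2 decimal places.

18.82%

(1 + g_nom) = (1 + g_real)(1 + π) = 1.0590 × 1.1220 = 1.18820.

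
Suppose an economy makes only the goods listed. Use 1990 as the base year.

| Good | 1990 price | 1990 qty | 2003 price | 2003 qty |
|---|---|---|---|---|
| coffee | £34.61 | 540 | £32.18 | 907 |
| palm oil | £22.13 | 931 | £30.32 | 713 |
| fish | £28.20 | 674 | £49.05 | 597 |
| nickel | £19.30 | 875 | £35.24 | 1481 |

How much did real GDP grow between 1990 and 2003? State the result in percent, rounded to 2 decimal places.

23.14%

Real GDP 1990 = Nominal GDP 1990 = 34.61·540 + 22.13·931 + 28.20·674 + 19.30·875 = 75186.73.
Real GDP 2003 (at 1990 prices) = 34.61·907 + 22.13·713 + 28.20·597 + 19.30·1481 = 92588.66.
Real growth = 92588.66/75186.73 − 1 = 0.2314.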